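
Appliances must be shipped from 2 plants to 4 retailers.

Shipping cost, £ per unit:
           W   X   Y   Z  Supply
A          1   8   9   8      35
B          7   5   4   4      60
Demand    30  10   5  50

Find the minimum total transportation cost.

315

One minimum-cost allocation:
  A->W: 30 units
  A->X: 5 units
  B->X: 5 units
  B->Y: 5 units
  B->Z: 50 units
Total cost = £315.
(Supply check: A ships 35; B ships 60.)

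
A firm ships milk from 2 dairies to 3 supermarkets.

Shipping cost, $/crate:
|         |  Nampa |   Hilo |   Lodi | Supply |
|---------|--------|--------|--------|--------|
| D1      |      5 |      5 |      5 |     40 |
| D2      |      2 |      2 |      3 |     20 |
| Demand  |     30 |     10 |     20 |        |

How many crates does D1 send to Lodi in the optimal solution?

Optimal shipments:
  D1–Nampa: 10 crates
  D1–Hilo: 10 crates
  D1–Lodi: 20 crates
  D2–Nampa: 20 crates
Total cost = $240.
So D1→Lodi carries 20 crates.

20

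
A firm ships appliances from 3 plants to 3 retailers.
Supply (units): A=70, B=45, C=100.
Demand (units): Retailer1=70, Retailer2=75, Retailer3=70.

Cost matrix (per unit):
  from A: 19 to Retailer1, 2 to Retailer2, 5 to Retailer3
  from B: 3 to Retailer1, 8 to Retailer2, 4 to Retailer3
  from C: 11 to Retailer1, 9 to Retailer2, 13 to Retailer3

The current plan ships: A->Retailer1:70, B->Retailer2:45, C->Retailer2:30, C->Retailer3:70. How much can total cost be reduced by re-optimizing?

1435

Current plan cost = 70·19 + 45·8 + 30·9 + 70·13 = 2870.
Optimal plan:
  A→Retailer2: 45 × 2 = 90
  A→Retailer3: 25 × 5 = 125
  B→Retailer3: 45 × 4 = 180
  C→Retailer1: 70 × 11 = 770
  C→Retailer2: 30 × 9 = 270
Optimal cost = 1435.
Saving = 2870 − 1435 = 1435.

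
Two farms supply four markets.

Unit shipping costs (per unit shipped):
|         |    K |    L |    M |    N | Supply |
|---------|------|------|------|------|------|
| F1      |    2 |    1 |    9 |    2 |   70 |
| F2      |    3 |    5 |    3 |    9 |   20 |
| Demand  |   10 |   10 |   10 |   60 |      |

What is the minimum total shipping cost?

Optimal allocation:
  F1->L: 10 × 1 = 10
  F1->N: 60 × 2 = 120
  F2->K: 10 × 3 = 30
  F2->M: 10 × 3 = 30
Total = 10 + 120 + 30 + 30 = 190.

190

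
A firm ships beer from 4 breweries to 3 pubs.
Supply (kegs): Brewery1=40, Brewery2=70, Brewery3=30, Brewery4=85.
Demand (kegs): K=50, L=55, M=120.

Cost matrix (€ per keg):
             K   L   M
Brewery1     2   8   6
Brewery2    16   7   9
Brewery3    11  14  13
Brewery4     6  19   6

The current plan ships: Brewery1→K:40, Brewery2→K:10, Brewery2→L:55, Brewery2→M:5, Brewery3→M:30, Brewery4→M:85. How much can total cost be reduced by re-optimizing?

Current plan cost = 40·2 + 10·16 + 55·7 + 5·9 + 30·13 + 85·6 = €1570.
Optimal plan:
  Brewery1–K: 40 kegs
  Brewery2–L: 55 kegs
  Brewery2–M: 15 kegs
  Brewery3–K: 10 kegs
  Brewery3–M: 20 kegs
  Brewery4–M: 85 kegs
Optimal cost = €1480.
Saving = 1570 − 1480 = €90.

90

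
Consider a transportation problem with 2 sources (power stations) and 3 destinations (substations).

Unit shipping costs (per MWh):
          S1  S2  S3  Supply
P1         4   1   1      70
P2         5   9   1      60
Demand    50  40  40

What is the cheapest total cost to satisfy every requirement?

300

A cheapest plan:
  P1–S1: 30 × 4 = 120
  P1–S2: 40 × 1 = 40
  P2–S1: 20 × 5 = 100
  P2–S3: 40 × 1 = 40
Total = 120 + 40 + 100 + 40 = 300.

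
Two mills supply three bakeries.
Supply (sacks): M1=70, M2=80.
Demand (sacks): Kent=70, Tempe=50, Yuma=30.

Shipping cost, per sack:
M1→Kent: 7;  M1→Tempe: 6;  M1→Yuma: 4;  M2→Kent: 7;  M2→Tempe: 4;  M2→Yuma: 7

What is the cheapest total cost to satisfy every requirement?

An optimal shipping plan:
  M1 to Kent: 40 × 7 = 280
  M1 to Yuma: 30 × 4 = 120
  M2 to Kent: 30 × 7 = 210
  M2 to Tempe: 50 × 4 = 200
Total = 280 + 120 + 210 + 200 = 810.
(Supply check: M1 ships 70; M2 ships 80.)

810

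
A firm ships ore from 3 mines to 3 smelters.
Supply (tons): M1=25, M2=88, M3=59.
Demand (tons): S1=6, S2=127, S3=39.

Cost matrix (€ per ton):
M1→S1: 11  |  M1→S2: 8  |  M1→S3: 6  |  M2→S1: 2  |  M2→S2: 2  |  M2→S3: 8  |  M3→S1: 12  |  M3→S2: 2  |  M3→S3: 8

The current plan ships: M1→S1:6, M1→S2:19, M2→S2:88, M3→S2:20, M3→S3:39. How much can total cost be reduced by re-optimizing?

Current plan cost = 6·11 + 19·8 + 88·2 + 20·2 + 39·8 = €746.
Optimal plan:
  M1–S3: 25 × €6 = €150
  M2–S1: 6 × €2 = €12
  M2–S2: 68 × €2 = €136
  M2–S3: 14 × €8 = €112
  M3–S2: 59 × €2 = €118
Optimal cost = €528.
Saving = 746 − 528 = €218.

218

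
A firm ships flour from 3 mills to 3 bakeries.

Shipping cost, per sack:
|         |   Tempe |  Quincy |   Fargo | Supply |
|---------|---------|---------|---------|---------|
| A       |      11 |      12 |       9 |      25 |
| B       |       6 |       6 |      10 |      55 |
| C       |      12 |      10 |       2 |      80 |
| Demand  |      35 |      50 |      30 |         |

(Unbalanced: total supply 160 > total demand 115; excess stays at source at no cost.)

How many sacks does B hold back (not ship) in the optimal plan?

0

An optimal plan:
  B to Tempe: 35 × 6 = 210
  B to Quincy: 20 × 6 = 120
  C to Quincy: 30 × 10 = 300
  C to Fargo: 30 × 2 = 60
Total cost = 690.
B ships 55 of its 55, leaving 0.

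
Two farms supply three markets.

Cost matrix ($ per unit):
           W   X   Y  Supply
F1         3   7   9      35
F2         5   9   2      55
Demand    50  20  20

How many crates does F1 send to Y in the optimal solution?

The minimum-cost plan:
  F1->W: 35 × $3 = $105
  F2->W: 15 × $5 = $75
  F2->X: 20 × $9 = $180
  F2->Y: 20 × $2 = $40
Total cost = $400.
The route F1→Y is not used.

0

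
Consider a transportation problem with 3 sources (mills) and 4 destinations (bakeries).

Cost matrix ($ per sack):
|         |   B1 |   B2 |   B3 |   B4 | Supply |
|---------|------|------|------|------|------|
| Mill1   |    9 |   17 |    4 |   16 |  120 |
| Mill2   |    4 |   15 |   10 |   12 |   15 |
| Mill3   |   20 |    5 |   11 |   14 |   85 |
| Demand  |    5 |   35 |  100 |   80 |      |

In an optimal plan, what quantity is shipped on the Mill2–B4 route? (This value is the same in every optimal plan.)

10

Optimal shipments:
  Mill1 to B3: 100 × $4 = $400
  Mill1 to B4: 20 × $16 = $320
  Mill2 to B1: 5 × $4 = $20
  Mill2 to B4: 10 × $12 = $120
  Mill3 to B2: 35 × $5 = $175
  Mill3 to B4: 50 × $14 = $700
Total cost = $1735.
So Mill2→B4 carries 10 sacks.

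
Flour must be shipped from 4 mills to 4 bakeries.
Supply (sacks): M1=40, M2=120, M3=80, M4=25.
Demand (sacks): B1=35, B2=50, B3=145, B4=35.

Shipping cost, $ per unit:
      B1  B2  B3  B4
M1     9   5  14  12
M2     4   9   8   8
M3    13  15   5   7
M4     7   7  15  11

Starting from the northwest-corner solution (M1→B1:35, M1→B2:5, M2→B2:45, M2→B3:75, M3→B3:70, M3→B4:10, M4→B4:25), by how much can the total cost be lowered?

385

Current plan cost = 35·9 + 5·5 + 45·9 + 75·8 + 70·5 + 10·7 + 25·11 = $2040.
Optimal plan:
  M1->B2: 40 × $5 = $200
  M2->B1: 20 × $4 = $80
  M2->B3: 65 × $8 = $520
  M2->B4: 35 × $8 = $280
  M3->B3: 80 × $5 = $400
  M4->B1: 15 × $7 = $105
  M4->B2: 10 × $7 = $70
Optimal cost = $1655.
Saving = 2040 − 1655 = $385.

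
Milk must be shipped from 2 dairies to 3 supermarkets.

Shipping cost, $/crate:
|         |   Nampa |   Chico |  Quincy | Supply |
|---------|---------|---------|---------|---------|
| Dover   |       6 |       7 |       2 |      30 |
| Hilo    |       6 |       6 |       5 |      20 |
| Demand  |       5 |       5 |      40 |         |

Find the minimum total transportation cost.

170

A cheapest plan:
  Dover–Quincy: 30 crates
  Hilo–Nampa: 5 crates
  Hilo–Chico: 5 crates
  Hilo–Quincy: 10 crates
Total cost = $170.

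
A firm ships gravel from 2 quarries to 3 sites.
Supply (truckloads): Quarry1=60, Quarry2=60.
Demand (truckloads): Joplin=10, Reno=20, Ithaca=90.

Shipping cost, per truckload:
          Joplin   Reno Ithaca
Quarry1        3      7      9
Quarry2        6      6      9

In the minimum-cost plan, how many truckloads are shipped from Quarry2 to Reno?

20

Solving gives:
  Quarry1->Joplin: 10 × 3 = 30
  Quarry1->Ithaca: 50 × 9 = 450
  Quarry2->Reno: 20 × 6 = 120
  Quarry2->Ithaca: 40 × 9 = 360
Total cost = 960.
So Quarry2→Reno carries 20 truckloads.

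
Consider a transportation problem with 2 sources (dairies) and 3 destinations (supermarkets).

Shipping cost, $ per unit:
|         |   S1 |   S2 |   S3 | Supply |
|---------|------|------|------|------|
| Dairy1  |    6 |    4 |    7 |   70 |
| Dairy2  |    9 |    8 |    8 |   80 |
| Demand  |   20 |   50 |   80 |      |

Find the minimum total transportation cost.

Optimal allocation:
  Dairy1 to S1: 20 × $6 = $120
  Dairy1 to S2: 50 × $4 = $200
  Dairy2 to S3: 80 × $8 = $640
Total = 120 + 200 + 640 = $960.
(Supply check: Dairy1 ships 70; Dairy2 ships 80.)

960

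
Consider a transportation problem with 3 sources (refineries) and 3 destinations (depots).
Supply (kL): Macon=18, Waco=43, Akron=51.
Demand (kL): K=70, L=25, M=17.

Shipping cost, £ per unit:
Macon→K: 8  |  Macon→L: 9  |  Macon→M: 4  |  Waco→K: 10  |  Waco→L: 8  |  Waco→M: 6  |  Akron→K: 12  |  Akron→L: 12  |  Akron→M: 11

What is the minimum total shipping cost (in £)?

1068

One minimum-cost allocation:
  Macon->K: 1 kL
  Macon->M: 17 kL
  Waco->K: 18 kL
  Waco->L: 25 kL
  Akron->K: 51 kL
Total cost = £1068.
(Supply check: Macon ships 18; Waco ships 43; Akron ships 51.)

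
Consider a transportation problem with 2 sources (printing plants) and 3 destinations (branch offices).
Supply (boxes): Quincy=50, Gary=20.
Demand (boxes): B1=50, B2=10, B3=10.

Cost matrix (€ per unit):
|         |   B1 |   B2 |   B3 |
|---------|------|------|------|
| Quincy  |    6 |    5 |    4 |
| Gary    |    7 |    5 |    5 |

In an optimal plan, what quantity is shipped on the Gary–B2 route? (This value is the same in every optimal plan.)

10

Optimal shipments:
  Quincy→B1: 40 × €6 = €240
  Quincy→B3: 10 × €4 = €40
  Gary→B1: 10 × €7 = €70
  Gary→B2: 10 × €5 = €50
Total cost = €400.
So Gary→B2 carries 10 boxes.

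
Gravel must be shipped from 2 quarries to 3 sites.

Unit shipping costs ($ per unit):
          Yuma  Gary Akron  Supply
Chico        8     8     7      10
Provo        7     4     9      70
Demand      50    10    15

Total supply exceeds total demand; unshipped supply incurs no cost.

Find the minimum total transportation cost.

505

A cheapest plan:
  Chico to Akron: 10 × $7 = $70
  Provo to Yuma: 50 × $7 = $350
  Provo to Gary: 10 × $4 = $40
  Provo to Akron: 5 × $9 = $45
Total = 70 + 350 + 40 + 45 = $505.
(Supply check: Chico ships 10; Provo ships 65.)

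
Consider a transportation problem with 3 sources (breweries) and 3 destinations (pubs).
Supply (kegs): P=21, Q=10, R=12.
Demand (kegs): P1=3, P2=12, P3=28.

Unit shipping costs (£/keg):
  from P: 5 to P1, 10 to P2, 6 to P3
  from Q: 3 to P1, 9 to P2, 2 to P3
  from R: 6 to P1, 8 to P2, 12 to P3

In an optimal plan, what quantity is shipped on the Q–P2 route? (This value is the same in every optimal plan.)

0

Solving gives:
  P to P1: 3 × £5 = £15
  P to P3: 18 × £6 = £108
  Q to P3: 10 × £2 = £20
  R to P2: 12 × £8 = £96
Total cost = £239.
The route Q→P2 is not used.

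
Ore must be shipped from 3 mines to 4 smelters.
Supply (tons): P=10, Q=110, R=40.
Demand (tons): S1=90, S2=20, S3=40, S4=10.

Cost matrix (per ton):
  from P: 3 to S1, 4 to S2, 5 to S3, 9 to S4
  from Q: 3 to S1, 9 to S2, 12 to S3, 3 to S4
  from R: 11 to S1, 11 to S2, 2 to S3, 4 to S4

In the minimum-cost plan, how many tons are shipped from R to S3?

40

Solving gives:
  P→S2: 10 × 4 = 40
  Q→S1: 90 × 3 = 270
  Q→S2: 10 × 9 = 90
  Q→S4: 10 × 3 = 30
  R→S3: 40 × 2 = 80
Total cost = 510.
So R→S3 carries 40 tons.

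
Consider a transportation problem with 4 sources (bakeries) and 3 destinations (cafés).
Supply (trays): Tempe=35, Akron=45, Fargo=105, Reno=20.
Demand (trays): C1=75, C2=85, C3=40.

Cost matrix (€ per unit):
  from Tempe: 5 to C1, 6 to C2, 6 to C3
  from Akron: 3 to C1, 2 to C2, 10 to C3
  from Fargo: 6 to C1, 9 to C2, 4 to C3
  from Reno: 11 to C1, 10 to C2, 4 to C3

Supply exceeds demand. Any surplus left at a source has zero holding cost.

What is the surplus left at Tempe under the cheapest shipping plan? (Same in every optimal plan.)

0

Minimum-cost shipments:
  Tempe→C2: 35 trays
  Akron→C2: 45 trays
  Fargo→C1: 75 trays
  Fargo→C2: 5 trays
  Fargo→C3: 25 trays
  Reno→C3: 15 trays
Total cost = €955.
Tempe ships 35 of its 35, leaving 0.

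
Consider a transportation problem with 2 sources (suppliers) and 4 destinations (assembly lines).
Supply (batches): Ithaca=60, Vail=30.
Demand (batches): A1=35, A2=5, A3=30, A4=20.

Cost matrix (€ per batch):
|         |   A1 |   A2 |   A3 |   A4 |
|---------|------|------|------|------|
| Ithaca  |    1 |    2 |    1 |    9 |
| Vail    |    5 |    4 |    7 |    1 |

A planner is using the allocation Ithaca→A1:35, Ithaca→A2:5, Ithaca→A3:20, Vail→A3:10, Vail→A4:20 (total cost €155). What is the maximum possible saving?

30

Current plan cost = 35·1 + 5·2 + 20·1 + 10·7 + 20·1 = €155.
Optimal plan:
  Ithaca->A1: 30 × €1 = €30
  Ithaca->A3: 30 × €1 = €30
  Vail->A1: 5 × €5 = €25
  Vail->A2: 5 × €4 = €20
  Vail->A4: 20 × €1 = €20
Optimal cost = €125.
Saving = 155 − 125 = €30.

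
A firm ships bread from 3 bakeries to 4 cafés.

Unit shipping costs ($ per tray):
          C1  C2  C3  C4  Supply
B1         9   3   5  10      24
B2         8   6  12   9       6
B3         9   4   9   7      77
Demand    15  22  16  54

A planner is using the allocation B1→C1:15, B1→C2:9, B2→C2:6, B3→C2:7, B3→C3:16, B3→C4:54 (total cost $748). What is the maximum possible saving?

Current plan cost = 15·9 + 9·3 + 6·6 + 7·4 + 16·9 + 54·7 = $748.
Optimal plan:
  B1->C2: 8 × $3 = $24
  B1->C3: 16 × $5 = $80
  B2->C1: 6 × $8 = $48
  B3->C1: 9 × $9 = $81
  B3->C2: 14 × $4 = $56
  B3->C4: 54 × $7 = $378
Optimal cost = $667.
Saving = 748 − 667 = $81.

81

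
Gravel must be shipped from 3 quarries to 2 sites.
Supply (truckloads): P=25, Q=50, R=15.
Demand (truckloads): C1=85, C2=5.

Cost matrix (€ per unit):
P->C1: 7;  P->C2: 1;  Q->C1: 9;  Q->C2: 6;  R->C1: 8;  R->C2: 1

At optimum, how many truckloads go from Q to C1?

50

The minimum-cost plan:
  P–C1: 25 truckloads
  Q–C1: 50 truckloads
  R–C1: 10 truckloads
  R–C2: 5 truckloads
Total cost = €710.
So Q→C1 carries 50 truckloads.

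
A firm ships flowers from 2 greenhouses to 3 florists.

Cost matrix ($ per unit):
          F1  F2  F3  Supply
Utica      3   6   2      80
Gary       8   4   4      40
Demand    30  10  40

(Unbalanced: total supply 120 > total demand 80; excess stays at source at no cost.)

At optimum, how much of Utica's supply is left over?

Minimum-cost shipments:
  Utica–F1: 30 × $3 = $90
  Utica–F3: 40 × $2 = $80
  Gary–F2: 10 × $4 = $40
Total cost = $210.
Utica ships 70 of its 80, leaving 10.

10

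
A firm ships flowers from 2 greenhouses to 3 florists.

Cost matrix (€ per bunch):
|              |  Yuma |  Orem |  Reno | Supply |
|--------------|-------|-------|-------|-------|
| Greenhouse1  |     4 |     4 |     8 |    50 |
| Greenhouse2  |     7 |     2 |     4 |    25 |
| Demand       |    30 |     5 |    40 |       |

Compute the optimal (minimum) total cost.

360

One minimum-cost allocation:
  Greenhouse1 to Yuma: 30 bunches
  Greenhouse1 to Orem: 5 bunches
  Greenhouse1 to Reno: 15 bunches
  Greenhouse2 to Reno: 25 bunches
Total cost = €360.
(Supply check: Greenhouse1 ships 50; Greenhouse2 ships 25.)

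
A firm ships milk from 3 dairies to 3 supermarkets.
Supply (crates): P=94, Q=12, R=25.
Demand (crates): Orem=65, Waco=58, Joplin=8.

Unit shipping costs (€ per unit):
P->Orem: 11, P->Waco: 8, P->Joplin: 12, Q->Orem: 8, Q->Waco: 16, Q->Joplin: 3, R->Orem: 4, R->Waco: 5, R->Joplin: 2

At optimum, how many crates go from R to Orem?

25

Solving gives:
  P->Orem: 36 × €11 = €396
  P->Waco: 58 × €8 = €464
  Q->Orem: 4 × €8 = €32
  Q->Joplin: 8 × €3 = €24
  R->Orem: 25 × €4 = €100
Total cost = €1016.
So R→Orem carries 25 crates.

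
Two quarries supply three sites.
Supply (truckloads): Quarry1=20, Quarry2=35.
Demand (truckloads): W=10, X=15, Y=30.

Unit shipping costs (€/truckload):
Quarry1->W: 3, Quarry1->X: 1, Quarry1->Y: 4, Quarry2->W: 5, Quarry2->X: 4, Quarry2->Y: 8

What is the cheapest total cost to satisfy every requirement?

270

A cheapest plan:
  Quarry1→Y: 20 × €4 = €80
  Quarry2→W: 10 × €5 = €50
  Quarry2→X: 15 × €4 = €60
  Quarry2→Y: 10 × €8 = €80
Total = 80 + 50 + 60 + 80 = €270.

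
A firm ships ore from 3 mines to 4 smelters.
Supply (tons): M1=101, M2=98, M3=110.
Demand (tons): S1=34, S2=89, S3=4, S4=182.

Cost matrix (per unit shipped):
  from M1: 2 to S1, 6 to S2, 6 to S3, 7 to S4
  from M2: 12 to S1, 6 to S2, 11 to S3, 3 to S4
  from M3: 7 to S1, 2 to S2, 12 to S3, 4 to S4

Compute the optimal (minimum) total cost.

1089

An optimal shipping plan:
  M1–S1: 34 × 2 = 68
  M1–S3: 4 × 6 = 24
  M1–S4: 63 × 7 = 441
  M2–S4: 98 × 3 = 294
  M3–S2: 89 × 2 = 178
  M3–S4: 21 × 4 = 84
Total = 68 + 24 + 441 + 294 + 178 + 84 = 1089.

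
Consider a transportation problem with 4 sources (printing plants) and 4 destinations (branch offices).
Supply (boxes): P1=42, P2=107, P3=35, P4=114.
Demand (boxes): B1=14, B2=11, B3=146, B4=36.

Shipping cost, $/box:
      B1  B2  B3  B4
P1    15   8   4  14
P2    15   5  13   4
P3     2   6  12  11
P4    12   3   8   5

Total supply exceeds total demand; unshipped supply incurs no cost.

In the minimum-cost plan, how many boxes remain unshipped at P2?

An optimal plan:
  P1 to B3: 42 × $4 = $168
  P2 to B2: 1 × $5 = $5
  P2 to B4: 36 × $4 = $144
  P3 to B1: 14 × $2 = $28
  P4 to B2: 10 × $3 = $30
  P4 to B3: 104 × $8 = $832
Total cost = $1207.
P2 ships 37 of its 107, leaving 70.

70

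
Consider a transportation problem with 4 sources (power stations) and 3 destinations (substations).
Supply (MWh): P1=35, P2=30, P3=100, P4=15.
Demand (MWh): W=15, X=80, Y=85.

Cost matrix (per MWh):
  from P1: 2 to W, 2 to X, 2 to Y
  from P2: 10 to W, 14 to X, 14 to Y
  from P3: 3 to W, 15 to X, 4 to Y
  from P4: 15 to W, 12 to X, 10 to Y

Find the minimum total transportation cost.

1055

A cheapest plan:
  P1->X: 35 × 2 = 70
  P2->X: 30 × 14 = 420
  P3->W: 15 × 3 = 45
  P3->Y: 85 × 4 = 340
  P4->X: 15 × 12 = 180
Total = 70 + 420 + 45 + 340 + 180 = 1055.
(Supply check: P1 ships 35; P2 ships 30; P3 ships 100; P4 ships 15.)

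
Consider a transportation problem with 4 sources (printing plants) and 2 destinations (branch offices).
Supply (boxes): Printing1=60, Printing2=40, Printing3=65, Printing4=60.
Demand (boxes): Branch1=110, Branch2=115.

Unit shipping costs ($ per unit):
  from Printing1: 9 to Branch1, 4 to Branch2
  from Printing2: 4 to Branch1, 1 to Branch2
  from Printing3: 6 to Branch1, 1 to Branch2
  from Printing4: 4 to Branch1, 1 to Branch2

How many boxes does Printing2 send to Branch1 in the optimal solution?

Solving gives:
  Printing1->Branch1: 10 × $9 = $90
  Printing1->Branch2: 50 × $4 = $200
  Printing2->Branch1: 40 × $4 = $160
  Printing3->Branch2: 65 × $1 = $65
  Printing4->Branch1: 60 × $4 = $240
Total cost = $755.
So Printing2→Branch1 carries 40 boxes.

40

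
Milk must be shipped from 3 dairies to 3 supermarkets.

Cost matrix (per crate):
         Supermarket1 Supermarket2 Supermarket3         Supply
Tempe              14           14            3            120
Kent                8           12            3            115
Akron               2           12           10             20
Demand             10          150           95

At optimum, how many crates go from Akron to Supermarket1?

The minimum-cost plan:
  Tempe->Supermarket2: 25 × 14 = 350
  Tempe->Supermarket3: 95 × 3 = 285
  Kent->Supermarket2: 115 × 12 = 1380
  Akron->Supermarket1: 10 × 2 = 20
  Akron->Supermarket2: 10 × 12 = 120
Total cost = 2155.
So Akron→Supermarket1 carries 10 crates.

10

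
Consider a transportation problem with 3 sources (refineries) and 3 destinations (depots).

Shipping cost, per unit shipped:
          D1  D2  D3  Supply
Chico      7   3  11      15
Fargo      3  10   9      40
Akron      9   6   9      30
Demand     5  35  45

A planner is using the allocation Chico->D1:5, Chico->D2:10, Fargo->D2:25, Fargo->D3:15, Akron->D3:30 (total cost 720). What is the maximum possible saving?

Current plan cost = 5·7 + 10·3 + 25·10 + 15·9 + 30·9 = 720.
Optimal plan:
  Chico to D2: 15 kL
  Fargo to D1: 5 kL
  Fargo to D3: 35 kL
  Akron to D2: 20 kL
  Akron to D3: 10 kL
Optimal cost = 585.
Saving = 720 − 585 = 135.

135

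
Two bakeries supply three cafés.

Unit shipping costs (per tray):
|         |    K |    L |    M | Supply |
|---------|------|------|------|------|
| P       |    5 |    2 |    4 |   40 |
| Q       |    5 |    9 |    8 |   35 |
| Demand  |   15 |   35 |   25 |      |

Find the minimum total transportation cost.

325

A cheapest plan:
  P–L: 35 × 2 = 70
  P–M: 5 × 4 = 20
  Q–K: 15 × 5 = 75
  Q–M: 20 × 8 = 160
Total = 70 + 20 + 75 + 160 = 325.
(Supply check: P ships 40; Q ships 35.)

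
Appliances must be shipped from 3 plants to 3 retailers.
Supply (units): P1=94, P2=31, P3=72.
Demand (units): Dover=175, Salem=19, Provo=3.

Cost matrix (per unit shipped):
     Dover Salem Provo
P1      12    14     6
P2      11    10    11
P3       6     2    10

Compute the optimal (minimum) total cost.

A cheapest plan:
  P1->Dover: 91 × 12 = 1092
  P1->Provo: 3 × 6 = 18
  P2->Dover: 31 × 11 = 341
  P3->Dover: 53 × 6 = 318
  P3->Salem: 19 × 2 = 38
Total = 1092 + 18 + 341 + 318 + 38 = 1807.

1807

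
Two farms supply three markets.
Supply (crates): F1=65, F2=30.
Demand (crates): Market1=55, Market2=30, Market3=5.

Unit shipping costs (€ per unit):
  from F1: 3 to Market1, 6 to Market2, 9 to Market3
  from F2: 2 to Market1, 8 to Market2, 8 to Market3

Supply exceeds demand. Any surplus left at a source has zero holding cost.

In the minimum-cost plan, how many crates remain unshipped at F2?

An optimal plan:
  F1→Market1: 25 crates
  F1→Market2: 30 crates
  F1→Market3: 5 crates
  F2→Market1: 30 crates
Total cost = €360.
F2 ships 30 of its 30, leaving 0.

0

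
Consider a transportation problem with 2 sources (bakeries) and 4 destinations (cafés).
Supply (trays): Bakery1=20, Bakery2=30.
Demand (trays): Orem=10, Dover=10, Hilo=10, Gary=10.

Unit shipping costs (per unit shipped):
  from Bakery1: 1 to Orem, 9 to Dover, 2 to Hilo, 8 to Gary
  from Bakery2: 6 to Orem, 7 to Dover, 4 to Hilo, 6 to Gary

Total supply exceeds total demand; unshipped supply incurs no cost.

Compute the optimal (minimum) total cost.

160

A cheapest plan:
  Bakery1–Orem: 10 × 1 = 10
  Bakery1–Hilo: 10 × 2 = 20
  Bakery2–Dover: 10 × 7 = 70
  Bakery2–Gary: 10 × 6 = 60
Total = 10 + 20 + 70 + 60 = 160.
(Supply check: Bakery1 ships 20; Bakery2 ships 20.)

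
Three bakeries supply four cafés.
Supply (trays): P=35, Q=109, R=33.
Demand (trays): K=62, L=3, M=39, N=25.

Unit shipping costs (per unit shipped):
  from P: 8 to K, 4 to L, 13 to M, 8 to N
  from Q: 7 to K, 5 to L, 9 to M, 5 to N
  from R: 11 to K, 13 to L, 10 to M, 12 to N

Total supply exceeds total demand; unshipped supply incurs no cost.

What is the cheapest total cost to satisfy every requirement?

939

A cheapest plan:
  P→L: 3 × 4 = 12
  Q→K: 62 × 7 = 434
  Q→M: 22 × 9 = 198
  Q→N: 25 × 5 = 125
  R→M: 17 × 10 = 170
Total = 12 + 434 + 198 + 125 + 170 = 939.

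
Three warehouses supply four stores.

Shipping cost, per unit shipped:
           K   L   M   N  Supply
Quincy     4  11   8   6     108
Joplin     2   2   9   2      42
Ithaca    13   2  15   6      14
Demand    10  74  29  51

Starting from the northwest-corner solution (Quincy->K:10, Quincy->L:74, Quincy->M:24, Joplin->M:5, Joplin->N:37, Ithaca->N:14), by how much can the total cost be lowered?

Current plan cost = 10·4 + 74·11 + 24·8 + 5·9 + 37·2 + 14·6 = 1249.
Optimal plan:
  Quincy–K: 10 units
  Quincy–L: 18 units
  Quincy–M: 29 units
  Quincy–N: 51 units
  Joplin–L: 42 units
  Ithaca–L: 14 units
Optimal cost = 888.
Saving = 1249 − 888 = 361.

361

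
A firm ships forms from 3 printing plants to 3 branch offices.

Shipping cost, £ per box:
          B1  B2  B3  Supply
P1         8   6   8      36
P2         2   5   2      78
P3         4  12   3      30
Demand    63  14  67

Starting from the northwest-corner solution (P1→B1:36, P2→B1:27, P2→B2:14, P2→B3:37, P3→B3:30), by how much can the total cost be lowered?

Current plan cost = 36·8 + 27·2 + 14·5 + 37·2 + 30·3 = £576.
Optimal plan:
  P1->B2: 14 × £6 = £84
  P1->B3: 22 × £8 = £176
  P2->B1: 63 × £2 = £126
  P2->B3: 15 × £2 = £30
  P3->B3: 30 × £3 = £90
Optimal cost = £506.
Saving = 576 − 506 = £70.

70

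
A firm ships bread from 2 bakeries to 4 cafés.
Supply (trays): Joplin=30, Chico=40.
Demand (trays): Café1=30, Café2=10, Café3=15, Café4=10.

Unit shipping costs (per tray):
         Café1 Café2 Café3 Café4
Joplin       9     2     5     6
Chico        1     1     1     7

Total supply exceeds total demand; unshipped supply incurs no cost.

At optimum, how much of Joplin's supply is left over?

5

Minimum-cost shipments:
  Joplin→Café2: 10 × 2 = 20
  Joplin→Café3: 5 × 5 = 25
  Joplin→Café4: 10 × 6 = 60
  Chico→Café1: 30 × 1 = 30
  Chico→Café3: 10 × 1 = 10
Total cost = 145.
Joplin ships 25 of its 30, leaving 5.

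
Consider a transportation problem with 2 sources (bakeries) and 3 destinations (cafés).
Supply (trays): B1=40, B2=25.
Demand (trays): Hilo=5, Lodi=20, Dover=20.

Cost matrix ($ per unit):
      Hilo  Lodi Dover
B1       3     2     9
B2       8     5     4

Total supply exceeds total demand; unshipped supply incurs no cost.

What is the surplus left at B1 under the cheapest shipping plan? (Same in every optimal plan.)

Minimum-cost shipments:
  B1->Hilo: 5 × $3 = $15
  B1->Lodi: 20 × $2 = $40
  B2->Dover: 20 × $4 = $80
Total cost = $135.
B1 ships 25 of its 40, leaving 15.

15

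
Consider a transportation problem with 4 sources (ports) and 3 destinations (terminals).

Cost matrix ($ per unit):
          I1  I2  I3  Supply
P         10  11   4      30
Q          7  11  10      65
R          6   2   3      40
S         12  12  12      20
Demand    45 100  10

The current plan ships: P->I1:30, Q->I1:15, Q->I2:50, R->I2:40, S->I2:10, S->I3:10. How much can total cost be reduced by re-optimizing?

Current plan cost = 30·10 + 15·7 + 50·11 + 40·2 + 10·12 + 10·12 = $1275.
Optimal plan:
  P→I2: 20 TEU
  P→I3: 10 TEU
  Q→I1: 45 TEU
  Q→I2: 20 TEU
  R→I2: 40 TEU
  S→I2: 20 TEU
Optimal cost = $1115.
Saving = 1275 − 1115 = $160.

160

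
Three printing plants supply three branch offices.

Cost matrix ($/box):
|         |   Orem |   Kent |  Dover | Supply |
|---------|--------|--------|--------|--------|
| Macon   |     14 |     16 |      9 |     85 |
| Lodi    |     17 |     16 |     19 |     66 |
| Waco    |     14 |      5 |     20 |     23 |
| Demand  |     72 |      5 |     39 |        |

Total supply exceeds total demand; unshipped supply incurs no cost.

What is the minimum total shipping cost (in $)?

One minimum-cost allocation:
  Macon–Orem: 46 × $14 = $644
  Macon–Dover: 39 × $9 = $351
  Lodi–Orem: 8 × $17 = $136
  Waco–Orem: 18 × $14 = $252
  Waco–Kent: 5 × $5 = $25
Total = 644 + 351 + 136 + 252 + 25 = $1408.

1408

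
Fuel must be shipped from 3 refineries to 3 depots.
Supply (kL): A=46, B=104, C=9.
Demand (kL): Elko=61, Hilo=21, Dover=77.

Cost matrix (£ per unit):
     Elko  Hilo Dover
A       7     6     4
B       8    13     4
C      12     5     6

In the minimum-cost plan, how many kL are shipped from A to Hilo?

The minimum-cost plan:
  A–Elko: 34 × £7 = £238
  A–Hilo: 12 × £6 = £72
  B–Elko: 27 × £8 = £216
  B–Dover: 77 × £4 = £308
  C–Hilo: 9 × £5 = £45
Total cost = £879.
So A→Hilo carries 12 kL.

12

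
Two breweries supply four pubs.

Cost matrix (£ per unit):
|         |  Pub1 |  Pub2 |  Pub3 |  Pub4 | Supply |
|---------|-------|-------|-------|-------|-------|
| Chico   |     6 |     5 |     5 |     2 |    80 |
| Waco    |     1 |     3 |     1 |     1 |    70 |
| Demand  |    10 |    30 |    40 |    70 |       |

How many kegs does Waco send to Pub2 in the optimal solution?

20

Optimal shipments:
  Chico->Pub2: 10 × £5 = £50
  Chico->Pub4: 70 × £2 = £140
  Waco->Pub1: 10 × £1 = £10
  Waco->Pub2: 20 × £3 = £60
  Waco->Pub3: 40 × £1 = £40
Total cost = £300.
So Waco→Pub2 carries 20 kegs.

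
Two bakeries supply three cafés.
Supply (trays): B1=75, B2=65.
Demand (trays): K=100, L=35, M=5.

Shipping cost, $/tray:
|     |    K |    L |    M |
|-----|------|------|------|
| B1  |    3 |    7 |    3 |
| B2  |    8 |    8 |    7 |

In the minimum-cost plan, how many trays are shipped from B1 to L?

0

Optimal shipments:
  B1→K: 75 × $3 = $225
  B2→K: 25 × $8 = $200
  B2→L: 35 × $8 = $280
  B2→M: 5 × $7 = $35
Total cost = $740.
The route B1→L is not used.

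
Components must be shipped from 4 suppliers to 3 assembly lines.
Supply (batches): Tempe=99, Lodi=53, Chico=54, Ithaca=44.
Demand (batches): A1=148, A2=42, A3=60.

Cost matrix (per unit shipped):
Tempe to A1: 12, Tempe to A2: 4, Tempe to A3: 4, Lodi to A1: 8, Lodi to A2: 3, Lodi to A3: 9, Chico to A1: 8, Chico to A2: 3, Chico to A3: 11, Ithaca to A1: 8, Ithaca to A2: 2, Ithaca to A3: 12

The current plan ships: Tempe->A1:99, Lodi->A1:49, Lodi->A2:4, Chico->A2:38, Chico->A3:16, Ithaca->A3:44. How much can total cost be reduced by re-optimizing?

824

Current plan cost = 99·12 + 49·8 + 4·3 + 38·3 + 16·11 + 44·12 = 2410.
Optimal plan:
  Tempe–A2: 39 × 4 = 156
  Tempe–A3: 60 × 4 = 240
  Lodi–A1: 53 × 8 = 424
  Chico–A1: 54 × 8 = 432
  Ithaca–A1: 41 × 8 = 328
  Ithaca–A2: 3 × 2 = 6
Optimal cost = 1586.
Saving = 2410 − 1586 = 824.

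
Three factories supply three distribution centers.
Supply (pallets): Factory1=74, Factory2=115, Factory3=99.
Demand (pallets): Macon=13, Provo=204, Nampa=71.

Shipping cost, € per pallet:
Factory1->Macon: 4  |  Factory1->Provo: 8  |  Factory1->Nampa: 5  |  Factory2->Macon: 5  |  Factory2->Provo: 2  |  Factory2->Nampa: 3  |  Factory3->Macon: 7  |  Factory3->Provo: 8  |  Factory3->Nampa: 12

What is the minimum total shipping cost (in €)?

1379

An optimal shipping plan:
  Factory1->Macon: 3 × €4 = €12
  Factory1->Nampa: 71 × €5 = €355
  Factory2->Provo: 115 × €2 = €230
  Factory3->Macon: 10 × €7 = €70
  Factory3->Provo: 89 × €8 = €712
Total = 12 + 355 + 230 + 70 + 712 = €1379.
(Supply check: Factory1 ships 74; Factory2 ships 115; Factory3 ships 99.)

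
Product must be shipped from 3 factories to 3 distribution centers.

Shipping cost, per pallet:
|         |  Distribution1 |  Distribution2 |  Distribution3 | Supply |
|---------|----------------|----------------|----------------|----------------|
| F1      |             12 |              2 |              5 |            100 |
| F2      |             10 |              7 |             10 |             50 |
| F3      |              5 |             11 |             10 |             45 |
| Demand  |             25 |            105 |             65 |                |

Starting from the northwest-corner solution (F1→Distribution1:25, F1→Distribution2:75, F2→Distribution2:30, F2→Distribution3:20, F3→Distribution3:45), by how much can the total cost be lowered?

300

Current plan cost = 25·12 + 75·2 + 30·7 + 20·10 + 45·10 = 1310.
Optimal plan:
  F1–Distribution2: 55 × 2 = 110
  F1–Distribution3: 45 × 5 = 225
  F2–Distribution2: 50 × 7 = 350
  F3–Distribution1: 25 × 5 = 125
  F3–Distribution3: 20 × 10 = 200
Optimal cost = 1010.
Saving = 1310 − 1010 = 300.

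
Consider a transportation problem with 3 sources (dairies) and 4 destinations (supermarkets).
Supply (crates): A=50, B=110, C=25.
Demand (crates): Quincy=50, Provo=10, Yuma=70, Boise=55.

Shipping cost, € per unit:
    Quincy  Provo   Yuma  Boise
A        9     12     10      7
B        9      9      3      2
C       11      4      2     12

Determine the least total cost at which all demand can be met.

795

Optimal allocation:
  A to Quincy: 50 crates
  B to Yuma: 55 crates
  B to Boise: 55 crates
  C to Provo: 10 crates
  C to Yuma: 15 crates
Total cost = €795.
(Supply check: A ships 50; B ships 110; C ships 25.)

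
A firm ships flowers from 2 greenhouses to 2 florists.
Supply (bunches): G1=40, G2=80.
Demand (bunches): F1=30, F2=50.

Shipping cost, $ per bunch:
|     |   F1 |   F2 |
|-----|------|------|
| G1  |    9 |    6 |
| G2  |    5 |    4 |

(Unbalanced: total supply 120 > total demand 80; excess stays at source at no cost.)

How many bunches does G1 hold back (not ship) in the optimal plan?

40

An optimal plan:
  G2->F1: 30 bunches
  G2->F2: 50 bunches
Total cost = $350.
G1 ships 0 of its 40, leaving 40.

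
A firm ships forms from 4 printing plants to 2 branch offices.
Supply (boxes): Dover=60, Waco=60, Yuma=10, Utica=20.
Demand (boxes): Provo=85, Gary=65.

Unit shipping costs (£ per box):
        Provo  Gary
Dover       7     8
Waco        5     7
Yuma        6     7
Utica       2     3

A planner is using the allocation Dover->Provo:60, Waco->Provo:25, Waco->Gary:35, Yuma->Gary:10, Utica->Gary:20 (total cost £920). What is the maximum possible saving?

35

Current plan cost = 60·7 + 25·5 + 35·7 + 10·7 + 20·3 = £920.
Optimal plan:
  Dover->Provo: 25 × £7 = £175
  Dover->Gary: 35 × £8 = £280
  Waco->Provo: 60 × £5 = £300
  Yuma->Gary: 10 × £7 = £70
  Utica->Gary: 20 × £3 = £60
Optimal cost = £885.
Saving = 920 − 885 = £35.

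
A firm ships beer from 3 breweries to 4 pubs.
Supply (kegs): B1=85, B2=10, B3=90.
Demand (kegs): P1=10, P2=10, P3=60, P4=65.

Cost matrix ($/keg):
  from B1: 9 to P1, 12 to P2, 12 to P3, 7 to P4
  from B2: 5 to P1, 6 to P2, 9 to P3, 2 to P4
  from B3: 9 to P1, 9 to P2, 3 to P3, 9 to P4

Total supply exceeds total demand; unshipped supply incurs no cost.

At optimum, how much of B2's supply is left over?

An optimal plan:
  B1->P4: 55 × $7 = $385
  B2->P4: 10 × $2 = $20
  B3->P1: 10 × $9 = $90
  B3->P2: 10 × $9 = $90
  B3->P3: 60 × $3 = $180
Total cost = $765.
B2 ships 10 of its 10, leaving 0.

0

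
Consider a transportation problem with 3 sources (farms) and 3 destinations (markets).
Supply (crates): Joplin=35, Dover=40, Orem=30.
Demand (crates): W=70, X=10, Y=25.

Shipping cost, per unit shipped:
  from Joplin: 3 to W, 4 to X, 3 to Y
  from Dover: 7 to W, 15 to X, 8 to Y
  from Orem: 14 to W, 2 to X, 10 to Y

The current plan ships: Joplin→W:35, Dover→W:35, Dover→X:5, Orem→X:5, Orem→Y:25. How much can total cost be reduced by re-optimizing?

Current plan cost = 35·3 + 35·7 + 5·15 + 5·2 + 25·10 = 685.
Optimal plan:
  Joplin–W: 30 × 3 = 90
  Joplin–Y: 5 × 3 = 15
  Dover–W: 40 × 7 = 280
  Orem–X: 10 × 2 = 20
  Orem–Y: 20 × 10 = 200
Optimal cost = 605.
Saving = 685 − 605 = 80.

80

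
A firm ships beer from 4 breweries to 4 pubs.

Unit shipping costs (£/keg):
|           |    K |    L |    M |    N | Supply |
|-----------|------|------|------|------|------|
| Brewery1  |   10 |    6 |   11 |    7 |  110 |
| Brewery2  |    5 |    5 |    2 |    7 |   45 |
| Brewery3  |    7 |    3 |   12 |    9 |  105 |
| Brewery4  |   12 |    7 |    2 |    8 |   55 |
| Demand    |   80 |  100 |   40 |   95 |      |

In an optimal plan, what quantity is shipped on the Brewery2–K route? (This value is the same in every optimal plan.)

Optimal shipments:
  Brewery1–L: 30 × £6 = £180
  Brewery1–N: 80 × £7 = £560
  Brewery2–K: 45 × £5 = £225
  Brewery3–K: 35 × £7 = £245
  Brewery3–L: 70 × £3 = £210
  Brewery4–M: 40 × £2 = £80
  Brewery4–N: 15 × £8 = £120
Total cost = £1620.
So Brewery2→K carries 45 kegs.

45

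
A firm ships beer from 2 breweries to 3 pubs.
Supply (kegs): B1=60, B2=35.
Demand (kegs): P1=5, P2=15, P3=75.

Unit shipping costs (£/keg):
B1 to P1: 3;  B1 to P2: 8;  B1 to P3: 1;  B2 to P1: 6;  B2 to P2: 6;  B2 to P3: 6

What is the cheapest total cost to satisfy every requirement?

Optimal allocation:
  B1–P3: 60 × £1 = £60
  B2–P1: 5 × £6 = £30
  B2–P2: 15 × £6 = £90
  B2–P3: 15 × £6 = £90
Total = 60 + 30 + 90 + 90 = £270.

270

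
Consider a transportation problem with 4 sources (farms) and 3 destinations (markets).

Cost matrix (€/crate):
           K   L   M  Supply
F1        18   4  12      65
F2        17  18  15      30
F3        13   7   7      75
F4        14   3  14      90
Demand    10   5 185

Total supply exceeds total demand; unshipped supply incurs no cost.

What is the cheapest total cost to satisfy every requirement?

2090

A cheapest plan:
  F1→M: 65 crates
  F3→M: 75 crates
  F4→K: 10 crates
  F4→L: 5 crates
  F4→M: 45 crates
Total cost = €2090.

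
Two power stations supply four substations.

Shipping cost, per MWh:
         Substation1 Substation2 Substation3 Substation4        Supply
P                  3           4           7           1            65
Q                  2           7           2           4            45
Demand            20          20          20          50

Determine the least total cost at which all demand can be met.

Optimal allocation:
  P–Substation2: 20 × 4 = 80
  P–Substation4: 45 × 1 = 45
  Q–Substation1: 20 × 2 = 40
  Q–Substation3: 20 × 2 = 40
  Q–Substation4: 5 × 4 = 20
Total = 80 + 45 + 40 + 40 + 20 = 225.

225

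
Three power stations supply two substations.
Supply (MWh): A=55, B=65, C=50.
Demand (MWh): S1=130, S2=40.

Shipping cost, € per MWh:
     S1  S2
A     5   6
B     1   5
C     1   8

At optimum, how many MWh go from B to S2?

0

Optimal shipments:
  A->S1: 15 × €5 = €75
  A->S2: 40 × €6 = €240
  B->S1: 65 × €1 = €65
  C->S1: 50 × €1 = €50
Total cost = €430.
The route B→S2 is not used.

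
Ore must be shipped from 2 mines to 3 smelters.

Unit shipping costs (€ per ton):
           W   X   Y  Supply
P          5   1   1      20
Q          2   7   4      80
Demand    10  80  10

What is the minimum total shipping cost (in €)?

Optimal allocation:
  P->X: 20 × €1 = €20
  Q->W: 10 × €2 = €20
  Q->X: 60 × €7 = €420
  Q->Y: 10 × €4 = €40
Total = 20 + 20 + 420 + 40 = €500.

500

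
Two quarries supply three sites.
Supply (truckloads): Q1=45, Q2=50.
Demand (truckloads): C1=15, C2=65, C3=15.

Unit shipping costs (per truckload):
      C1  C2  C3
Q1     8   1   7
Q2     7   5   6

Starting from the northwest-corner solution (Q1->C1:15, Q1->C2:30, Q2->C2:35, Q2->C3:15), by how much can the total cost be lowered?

75

Current plan cost = 15·8 + 30·1 + 35·5 + 15·6 = 415.
Optimal plan:
  Q1->C2: 45 × 1 = 45
  Q2->C1: 15 × 7 = 105
  Q2->C2: 20 × 5 = 100
  Q2->C3: 15 × 6 = 90
Optimal cost = 340.
Saving = 415 − 340 = 75.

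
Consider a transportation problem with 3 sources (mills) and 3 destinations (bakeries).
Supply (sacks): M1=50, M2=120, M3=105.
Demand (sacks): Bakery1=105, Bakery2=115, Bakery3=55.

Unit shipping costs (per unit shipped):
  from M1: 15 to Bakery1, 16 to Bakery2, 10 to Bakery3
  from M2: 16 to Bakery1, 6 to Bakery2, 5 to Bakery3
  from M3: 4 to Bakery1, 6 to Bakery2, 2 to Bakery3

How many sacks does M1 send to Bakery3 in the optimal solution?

50

Solving gives:
  M1 to Bakery3: 50 × 10 = 500
  M2 to Bakery2: 115 × 6 = 690
  M2 to Bakery3: 5 × 5 = 25
  M3 to Bakery1: 105 × 4 = 420
Total cost = 1635.
So M1→Bakery3 carries 50 sacks.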